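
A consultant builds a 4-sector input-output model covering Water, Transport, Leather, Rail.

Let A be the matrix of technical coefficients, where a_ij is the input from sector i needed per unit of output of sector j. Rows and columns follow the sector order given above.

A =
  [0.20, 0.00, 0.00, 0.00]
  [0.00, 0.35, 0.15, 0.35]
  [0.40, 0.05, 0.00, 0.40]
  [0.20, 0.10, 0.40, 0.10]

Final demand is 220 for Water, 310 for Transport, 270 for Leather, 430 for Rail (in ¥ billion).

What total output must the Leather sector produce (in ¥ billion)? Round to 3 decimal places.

x_3 = 867.889

I − A =
  [   0.80     0.00     0.00     0.00]
  [   0.00     0.65    -0.15    -0.35]
  [  -0.40    -0.05     1.00    -0.40]
  [  -0.20    -0.10    -0.40     0.90]
Compute the cofactors C_ij = (−1)^(i+j)·(3×3 minor ij) of I−A; the adjugate is their transpose:
adj(I−A) = Cᵀ =
  [ 0.42625   0.00000   0.00000   0.00000]
  [ 0.19200   0.59200   0.22000   0.32800]
  [ 0.27550   0.06800   0.44000   0.22200]
  [ 0.23850   0.09600   0.22000   0.51400]
det(I−A) = Σ_j (I−A)_1j·C_1j = (0.80)(0.42625) + (0.00)(0.19200) + (0.00)(0.27550) + (0.00)(0.23850) = 0.3410
(I − A)⁻¹ = adj(I−A) / det(I−A) ≈
  [   1.2500     0.0000     0.0000     0.0000]
  [   0.5630     1.7361     0.6452     0.9619]
  [   0.8079     0.1994     1.2903     0.6510]
  [   0.6994     0.2815     0.6452     1.5073]
x = (I − A)⁻¹ d = adj(I−A)·d / det(I−A), with det(I−A) = 0.3410:
  x_1 = (0.42625·220 + 0.00000·310 + 0.00000·270 + 0.00000·430) / 0.3410 = 93.775 / 0.3410 = 275.000
  x_2 = (0.19200·220 + 0.59200·310 + 0.22000·270 + 0.32800·430) / 0.3410 = 426.20 / 0.3410 ≈ 1249.853
  x_3 = (0.27550·220 + 0.06800·310 + 0.44000·270 + 0.22200·430) / 0.3410 = 295.95 / 0.3410 ≈ 867.889
  x_4 = (0.23850·220 + 0.09600·310 + 0.22000·270 + 0.51400·430) / 0.3410 = 362.65 / 0.3410 ≈ 1063.490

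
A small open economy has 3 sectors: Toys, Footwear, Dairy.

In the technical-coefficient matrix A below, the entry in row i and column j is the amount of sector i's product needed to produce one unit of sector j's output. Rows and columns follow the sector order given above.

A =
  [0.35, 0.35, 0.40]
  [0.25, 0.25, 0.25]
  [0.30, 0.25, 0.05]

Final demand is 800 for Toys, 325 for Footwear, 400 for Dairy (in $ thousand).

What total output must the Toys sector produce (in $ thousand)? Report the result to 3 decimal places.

x_T = 4116.404

I − A =
  [   0.65    -0.35    -0.40]
  [  -0.25     0.75    -0.25]
  [  -0.30    -0.25     0.95]
Cofactors of I−A, C_ij = (−1)^(i+j)·(minor ij) (rows/columns in the sector order above):
  C_11 = (0.75)(0.95) − (-0.25)(-0.25) = 0.6500
  C_12 = −[(-0.25)(0.95) − (-0.25)(-0.30)] = 0.3125
  C_13 = (-0.25)(-0.25) − (0.75)(-0.30) = 0.2875
  C_21 = −[(-0.35)(0.95) − (-0.40)(-0.25)] = 0.4325
  C_22 = (0.65)(0.95) − (-0.40)(-0.30) = 0.4975
  C_23 = −[(0.65)(-0.25) − (-0.35)(-0.30)] = 0.2675
  C_31 = (-0.35)(-0.25) − (-0.40)(0.75) = 0.3875
  C_32 = −[(0.65)(-0.25) − (-0.40)(-0.25)] = 0.2625
  C_33 = (0.65)(0.75) − (-0.35)(-0.25) = 0.4000
det(I−A) = Σ_j (I−A)_1j·C_1j = (0.65)(0.6500) + (-0.35)(0.3125) + (-0.40)(0.2875) = 0.198125
adj(I−A) = Cᵀ =
  [ 0.6500   0.4325   0.3875]
  [ 0.3125   0.4975   0.2625]
  [ 0.2875   0.2675   0.4000]
(I − A)⁻¹ = adj(I−A) / det(I−A) ≈
  [   3.2808     2.1830     1.9558]
  [   1.5773     2.5110     1.3249]
  [   1.4511     1.3502     2.0189]
x = (I − A)⁻¹ d = adj(I−A)·d / det(I−A), with det(I−A) = 0.198125:
  x_T = (0.6500·800 + 0.4325·325 + 0.3875·400) / 0.198125 = 815.5625 / 0.198125 ≈ 4116.404
  x_F = (0.3125·800 + 0.4975·325 + 0.2625·400) / 0.198125 = 516.6875 / 0.198125 ≈ 2607.886
  x_D = (0.2875·800 + 0.2675·325 + 0.4000·400) / 0.198125 = 476.9375 / 0.198125 ≈ 2407.256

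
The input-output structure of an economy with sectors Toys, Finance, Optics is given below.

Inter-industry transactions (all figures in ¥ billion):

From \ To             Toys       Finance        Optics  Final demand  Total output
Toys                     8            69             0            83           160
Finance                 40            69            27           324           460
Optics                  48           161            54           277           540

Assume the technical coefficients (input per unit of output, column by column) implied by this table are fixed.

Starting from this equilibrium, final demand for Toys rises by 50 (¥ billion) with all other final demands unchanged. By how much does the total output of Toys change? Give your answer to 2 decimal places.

Technical coefficients a_ij = z_ij / X_j:
  a_TT = 8/160 = 0.05, a_FT = 40/160 = 0.25, a_OT = 48/160 = 0.30
  a_TF = 69/460 = 0.15, a_FF = 69/460 = 0.15, a_OF = 161/460 = 0.35
  a_TO = 0/540 = 0.00, a_FO = 27/540 = 0.05, a_OO = 54/540 = 0.10
I − A =
  [   0.95    -0.15     0.00]
  [  -0.25     0.85    -0.05]
  [  -0.30    -0.35     0.90]
Cofactors of I−A, C_ij = (−1)^(i+j)·(minor ij) (rows/columns in the sector order above):
  C_11 = (0.85)(0.90) − (-0.05)(-0.35) = 0.7475
  C_12 = −[(-0.25)(0.90) − (-0.05)(-0.30)] = 0.2400
  C_13 = (-0.25)(-0.35) − (0.85)(-0.30) = 0.3425
  C_21 = −[(-0.15)(0.90) − (0.00)(-0.35)] = 0.1350
  C_22 = (0.95)(0.90) − (0.00)(-0.30) = 0.8550
  C_23 = −[(0.95)(-0.35) − (-0.15)(-0.30)] = 0.3775
  C_31 = (-0.15)(-0.05) − (0.00)(0.85) = 0.0075
  C_32 = −[(0.95)(-0.05) − (0.00)(-0.25)] = 0.0475
  C_33 = (0.95)(0.85) − (-0.15)(-0.25) = 0.7700
det(I−A) = Σ_j (I−A)_1j·C_1j = (0.95)(0.7475) + (-0.15)(0.2400) + (0.00)(0.3425) = 0.674125
adj(I−A) = Cᵀ =
  [ 0.7475   0.1350   0.0075]
  [ 0.2400   0.8550   0.0475]
  [ 0.3425   0.3775   0.7700]
(I − A)⁻¹ = adj(I−A) / det(I−A) ≈
  [   1.1088     0.2003     0.0111]
  [   0.3560     1.2683     0.0705]
  [   0.5081     0.5600     1.1422]
Δx = (I − A)⁻¹ Δd with Δd having +50 in the Toys component and 0 elsewhere.
So Δx_T = L_TT · (+50), where L_TT = adj(I−A)_TT / det(I−A) = 0.7475 / 0.674125.
Δx_T = 0.7475 × (+50) / 0.674125 = 37.375 / 0.674125 ≈ 55.44.

Δx_T = 55.44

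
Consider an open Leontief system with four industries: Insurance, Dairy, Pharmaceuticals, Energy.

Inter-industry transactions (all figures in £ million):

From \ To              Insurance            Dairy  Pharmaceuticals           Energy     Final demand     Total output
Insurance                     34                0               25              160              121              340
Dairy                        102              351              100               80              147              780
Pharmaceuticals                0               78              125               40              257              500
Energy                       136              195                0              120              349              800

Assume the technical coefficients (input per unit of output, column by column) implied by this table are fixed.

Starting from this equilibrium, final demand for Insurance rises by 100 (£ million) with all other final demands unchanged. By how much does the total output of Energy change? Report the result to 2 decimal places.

Technical coefficients a_ij = z_ij / X_j:
  a_11 = 34/340 = 0.10, a_21 = 102/340 = 0.30, a_31 = 0/340 = 0.00, a_41 = 136/340 = 0.40
  a_12 = 0/780 = 0.00, a_22 = 351/780 = 0.45, a_32 = 78/780 = 0.10, a_42 = 195/780 = 0.25
  a_13 = 25/500 = 0.05, a_23 = 100/500 = 0.20, a_33 = 125/500 = 0.25, a_43 = 0/500 = 0.00
  a_14 = 160/800 = 0.20, a_24 = 80/800 = 0.10, a_34 = 40/800 = 0.05, a_44 = 120/800 = 0.15
I − A =
  [   0.90     0.00    -0.05    -0.20]
  [  -0.30     0.55    -0.20    -0.10]
  [   0.00    -0.10     0.75    -0.05]
  [  -0.40    -0.25     0.00     0.85]
Compute the cofactors C_ij = (−1)^(i+j)·(3×3 minor ij) of I−A; the adjugate is their transpose:
adj(I−A) = Cᵀ =
  [ 0.312375   0.042375   0.032125   0.080375]
  [ 0.225250   0.512750   0.151750   0.122250]
  [ 0.044250   0.079750   0.339250   0.039750]
  [ 0.213250   0.170750   0.059750   0.351750]
det(I−A) = Σ_j (I−A)_1j·C_1j = (0.90)(0.312375) + (0.00)(0.225250) + (-0.05)(0.044250) + (-0.20)(0.213250) = 0.236275
(I − A)⁻¹ = adj(I−A) / det(I−A) ≈
  [   1.3221     0.1793     0.1360     0.3402]
  [   0.9533     2.1701     0.6423     0.5174]
  [   0.1873     0.3375     1.4358     0.1682]
  [   0.9025     0.7227     0.2529     1.4887]
Δx = (I − A)⁻¹ Δd with Δd having +100 in the Insurance component and 0 elsewhere.
So Δx_4 = L_41 · (+100), where L_41 = adj(I−A)_41 / det(I−A) = 0.213250 / 0.236275.
Δx_4 = 0.213250 × (+100) / 0.236275 = 21.325 / 0.236275 ≈ 90.25.

Δx_4 = 90.25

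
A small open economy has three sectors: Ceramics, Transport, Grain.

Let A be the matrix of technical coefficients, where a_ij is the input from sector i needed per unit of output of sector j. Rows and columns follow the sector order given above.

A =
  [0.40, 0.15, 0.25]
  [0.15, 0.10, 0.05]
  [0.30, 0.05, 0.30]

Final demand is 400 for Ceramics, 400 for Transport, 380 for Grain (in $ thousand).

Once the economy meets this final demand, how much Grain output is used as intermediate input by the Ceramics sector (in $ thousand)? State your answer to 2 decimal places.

z_31 = 400.88

I − A =
  [   0.60    -0.15    -0.25]
  [  -0.15     0.90    -0.05]
  [  -0.30    -0.05     0.70]
Cofactors of I−A, C_ij = (−1)^(i+j)·(minor ij) (rows/columns in the sector order above):
  C_11 = (0.90)(0.70) − (-0.05)(-0.05) = 0.6275
  C_12 = −[(-0.15)(0.70) − (-0.05)(-0.30)] = 0.1200
  C_13 = (-0.15)(-0.05) − (0.90)(-0.30) = 0.2775
  C_21 = −[(-0.15)(0.70) − (-0.25)(-0.05)] = 0.1175
  C_22 = (0.60)(0.70) − (-0.25)(-0.30) = 0.3450
  C_23 = −[(0.60)(-0.05) − (-0.15)(-0.30)] = 0.0750
  C_31 = (-0.15)(-0.05) − (-0.25)(0.90) = 0.2325
  C_32 = −[(0.60)(-0.05) − (-0.25)(-0.15)] = 0.0675
  C_33 = (0.60)(0.90) − (-0.15)(-0.15) = 0.5175
det(I−A) = Σ_j (I−A)_1j·C_1j = (0.60)(0.6275) + (-0.15)(0.1200) + (-0.25)(0.2775) = 0.289125
adj(I−A) = Cᵀ =
  [ 0.6275   0.1175   0.2325]
  [ 0.1200   0.3450   0.0675]
  [ 0.2775   0.0750   0.5175]
(I − A)⁻¹ = adj(I−A) / det(I−A) ≈
  [   2.1703     0.4064     0.8042]
  [   0.4150     1.1933     0.2335]
  [   0.9598     0.2594     1.7899]
First solve x = (I − A)⁻¹ d = adj(I−A)·d / det(I−A); in particular x_1 = (0.6275·400 + 0.1175·400 + 0.2325·380) / 0.289125 = 386.35 / 0.289125 ≈ 1336.2732.
Intermediate flow from 3 to 1: z_31 = a_31 · x_1 = 0.30 × 386.35 / 0.289125 = 115.905 / 0.289125 ≈ 400.88.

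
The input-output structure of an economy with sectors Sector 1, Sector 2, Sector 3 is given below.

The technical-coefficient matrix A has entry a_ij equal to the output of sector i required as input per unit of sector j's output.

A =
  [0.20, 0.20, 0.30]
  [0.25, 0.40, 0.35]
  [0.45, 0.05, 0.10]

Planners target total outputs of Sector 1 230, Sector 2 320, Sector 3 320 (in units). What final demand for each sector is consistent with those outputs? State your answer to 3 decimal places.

I − A =
  [   0.80    -0.20    -0.30]
  [  -0.25     0.60    -0.35]
  [  -0.45    -0.05     0.90]
d = (I − A) x:
  d_1 = (+0.80)·230 + (-0.20)·320 + (-0.30)·320 = 24.000
  d_2 = (-0.25)·230 + (+0.60)·320 + (-0.35)·320 = 22.500
  d_3 = (-0.45)·230 + (-0.05)·320 + (+0.90)·320 = 168.500

d_1 = 24.000, d_2 = 22.500, d_3 = 168.500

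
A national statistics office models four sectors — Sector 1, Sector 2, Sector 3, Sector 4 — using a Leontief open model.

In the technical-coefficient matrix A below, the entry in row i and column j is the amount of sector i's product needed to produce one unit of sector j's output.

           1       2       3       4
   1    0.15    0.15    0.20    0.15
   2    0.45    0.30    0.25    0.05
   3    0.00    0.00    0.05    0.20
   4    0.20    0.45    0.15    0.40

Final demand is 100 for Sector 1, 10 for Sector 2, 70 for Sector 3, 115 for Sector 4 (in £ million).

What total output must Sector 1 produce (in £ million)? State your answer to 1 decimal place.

x_1 = 334.5

I − A =
  [   0.85    -0.15    -0.20    -0.15]
  [  -0.45     0.70    -0.25    -0.05]
  [   0.00     0.00     0.95    -0.20]
  [  -0.20    -0.45    -0.15     0.60]
Compute the cofactors C_ij = (−1)^(i+j)·(3×3 minor ij) of I−A; the adjugate is their transpose:
adj(I−A) = Cᵀ =
  [ 0.334125   0.163125   0.135750   0.142375]
  [ 0.262500   0.422500   0.192500   0.165000]
  [ 0.068500   0.082500   0.244500   0.105500]
  [ 0.325375   0.391875   0.250750   0.501125]
det(I−A) = Σ_j (I−A)_1j·C_1j = (0.85)(0.334125) + (-0.15)(0.262500) + (-0.20)(0.068500) + (-0.15)(0.325375) = 0.182125
(I − A)⁻¹ = adj(I−A) / det(I−A) ≈
  [   1.8346     0.8957     0.7454     0.7817]
  [   1.4413     2.3198     1.0570     0.9060]
  [   0.3761     0.4530     1.3425     0.5793]
  [   1.7865     2.1517     1.3768     2.7515]
x = (I − A)⁻¹ d = adj(I−A)·d / det(I−A), with det(I−A) = 0.182125:
  x_1 = (0.334125·100 + 0.163125·10 + 0.135750·70 + 0.142375·115) / 0.182125 = 60.919375 / 0.182125 ≈ 334.5
  x_2 = (0.262500·100 + 0.422500·10 + 0.192500·70 + 0.165000·115) / 0.182125 = 62.925 / 0.182125 ≈ 345.5
  x_3 = (0.068500·100 + 0.082500·10 + 0.244500·70 + 0.105500·115) / 0.182125 = 36.9225 / 0.182125 ≈ 202.7
  x_4 = (0.325375·100 + 0.391875·10 + 0.250750·70 + 0.501125·115) / 0.182125 = 111.638125 / 0.182125 ≈ 613.0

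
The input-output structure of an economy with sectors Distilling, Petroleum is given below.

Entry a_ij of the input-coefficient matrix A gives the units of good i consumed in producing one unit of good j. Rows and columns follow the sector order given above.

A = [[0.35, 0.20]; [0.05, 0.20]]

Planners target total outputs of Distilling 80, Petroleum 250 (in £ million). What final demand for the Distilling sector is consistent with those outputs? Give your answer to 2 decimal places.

I − A =
  [   0.65    -0.20]
  [  -0.05     0.80]
d = (I − A) x:
  d_D = (+0.65)·80 + (-0.20)·250 = 2.00
  d_P = (-0.05)·80 + (+0.80)·250 = 196.00

d_D = 2.00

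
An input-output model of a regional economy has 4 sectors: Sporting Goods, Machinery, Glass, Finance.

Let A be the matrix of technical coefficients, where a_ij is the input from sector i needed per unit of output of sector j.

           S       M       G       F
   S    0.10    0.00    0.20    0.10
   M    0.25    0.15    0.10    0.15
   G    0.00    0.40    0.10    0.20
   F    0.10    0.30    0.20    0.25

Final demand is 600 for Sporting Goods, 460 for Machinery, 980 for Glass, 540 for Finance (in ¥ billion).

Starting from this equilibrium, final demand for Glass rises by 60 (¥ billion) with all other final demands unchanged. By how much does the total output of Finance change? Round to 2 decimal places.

I − A =
  [   0.90     0.00    -0.20    -0.10]
  [  -0.25     0.85    -0.10    -0.15]
  [   0.00    -0.40     0.90    -0.20]
  [  -0.10    -0.30    -0.20     0.75]
Compute the cofactors C_ij = (−1)^(i+j)·(3×3 minor ij) of I−A; the adjugate is their transpose:
adj(I−A) = Cᵀ =
  [ 0.45125   0.10700   0.13850   0.11850]
  [ 0.17425   0.55850   0.13900   0.17200]
  [ 0.11300   0.32000   0.51725   0.21700]
  [ 0.16000   0.32300   0.21200   0.63250]
det(I−A) = Σ_j (I−A)_1j·C_1j = (0.90)(0.45125) + (0.00)(0.17425) + (-0.20)(0.11300) + (-0.10)(0.16000) = 0.367525
(I − A)⁻¹ = adj(I−A) / det(I−A) ≈
  [   1.2278     0.2911     0.3768     0.3224]
  [   0.4741     1.5196     0.3782     0.4680]
  [   0.3075     0.8707     1.4074     0.5904]
  [   0.4353     0.8789     0.5768     1.7210]
Δx = (I − A)⁻¹ Δd with Δd having +60 in the Glass component and 0 elsewhere.
So Δx_F = L_FG · (+60), where L_FG = adj(I−A)_FG / det(I−A) = 0.21200 / 0.367525.
Δx_F = 0.21200 × (+60) / 0.367525 = 12.72 / 0.367525 ≈ 34.61.

Δx_F = 34.61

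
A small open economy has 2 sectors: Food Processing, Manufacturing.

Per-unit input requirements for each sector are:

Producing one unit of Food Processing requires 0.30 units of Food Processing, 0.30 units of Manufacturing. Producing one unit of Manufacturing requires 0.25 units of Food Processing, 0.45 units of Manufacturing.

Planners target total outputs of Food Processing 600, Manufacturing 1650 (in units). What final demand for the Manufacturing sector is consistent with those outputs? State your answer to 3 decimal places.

d_2 = 727.500

I − A =
  [   0.70    -0.25]
  [  -0.30     0.55]
d = (I − A) x:
  d_1 = (+0.70)·600 + (-0.25)·1650 = 7.500
  d_2 = (-0.30)·600 + (+0.55)·1650 = 727.500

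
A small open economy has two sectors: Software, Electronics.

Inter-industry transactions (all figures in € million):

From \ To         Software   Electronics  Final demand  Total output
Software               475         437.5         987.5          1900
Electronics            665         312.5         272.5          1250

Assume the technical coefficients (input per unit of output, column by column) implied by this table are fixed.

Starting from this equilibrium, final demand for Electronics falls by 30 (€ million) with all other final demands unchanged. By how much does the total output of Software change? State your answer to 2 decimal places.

Δx_S = -23.86

Technical coefficients a_ij = z_ij / X_j:
  a_SS = 475/1900 = 0.25, a_ES = 665/1900 = 0.35
  a_SE = 437.5/1250 = 0.35, a_EE = 312.5/1250 = 0.25
I − A =
  [   0.75    -0.35]
  [  -0.35     0.75]
det(I−A) = (0.75)(0.75) − (-0.35)(-0.35) = 0.4400
adj(I−A) = [[0.75, 0.35], [0.35, 0.75]]
(I − A)⁻¹ = adj(I−A) / det(I−A) ≈
  [   1.7045     0.7955]
  [   0.7955     1.7045]
Δx = (I − A)⁻¹ Δd with Δd having -30 in the Electronics component and 0 elsewhere.
So Δx_S = L_SE · (-30), where L_SE = adj(I−A)_SE / det(I−A) = 0.35 / 0.4400.
Δx_S = 0.35 × (-30) / 0.4400 = -10.50 / 0.4400 ≈ -23.86.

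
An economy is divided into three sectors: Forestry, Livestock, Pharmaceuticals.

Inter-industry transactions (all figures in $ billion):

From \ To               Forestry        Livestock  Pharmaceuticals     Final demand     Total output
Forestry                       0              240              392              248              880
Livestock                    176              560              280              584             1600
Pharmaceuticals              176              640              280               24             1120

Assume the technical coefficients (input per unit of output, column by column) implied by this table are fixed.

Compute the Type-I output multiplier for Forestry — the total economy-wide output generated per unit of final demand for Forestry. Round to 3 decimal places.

m_1 = 2.808

Technical coefficients a_ij = z_ij / X_j:
  a_11 = 0/880 = 0.00, a_21 = 176/880 = 0.20, a_31 = 176/880 = 0.20
  a_12 = 240/1600 = 0.15, a_22 = 560/1600 = 0.35, a_32 = 640/1600 = 0.40
  a_13 = 392/1120 = 0.35, a_23 = 280/1120 = 0.25, a_33 = 280/1120 = 0.25
I − A =
  [   1.00    -0.15    -0.35]
  [  -0.20     0.65    -0.25]
  [  -0.20    -0.40     0.75]
Cofactors of I−A, C_ij = (−1)^(i+j)·(minor ij) (rows/columns in the sector order above):
  C_11 = (0.65)(0.75) − (-0.25)(-0.40) = 0.3875
  C_12 = −[(-0.20)(0.75) − (-0.25)(-0.20)] = 0.2000
  C_13 = (-0.20)(-0.40) − (0.65)(-0.20) = 0.2100
  C_21 = −[(-0.15)(0.75) − (-0.35)(-0.40)] = 0.2525
  C_22 = (1.00)(0.75) − (-0.35)(-0.20) = 0.6800
  C_23 = −[(1.00)(-0.40) − (-0.15)(-0.20)] = 0.4300
  C_31 = (-0.15)(-0.25) − (-0.35)(0.65) = 0.2650
  C_32 = −[(1.00)(-0.25) − (-0.35)(-0.20)] = 0.3200
  C_33 = (1.00)(0.65) − (-0.15)(-0.20) = 0.6200
det(I−A) = Σ_j (I−A)_1j·C_1j = (1.00)(0.3875) + (-0.15)(0.2000) + (-0.35)(0.2100) = 0.2840
adj(I−A) = Cᵀ =
  [ 0.3875   0.2525   0.2650]
  [ 0.2000   0.6800   0.3200]
  [ 0.2100   0.4300   0.6200]
(I − A)⁻¹ = adj(I−A) / det(I−A) ≈
  [   1.3644     0.8891     0.9331]
  [   0.7042     2.3944     1.1268]
  [   0.7394     1.5141     2.1831]
The output multiplier for sector j is the column-j sum of the Leontief inverse (I − A)⁻¹ = adj(I−A) / det(I−A).
Column 1 of adj(I−A): (0.3875, 0.2000, 0.2100); det(I−A) = 0.2840.
m_1 = (0.3875 + 0.2000 + 0.2100) / 0.2840 = 0.7975 / 0.2840 ≈ 2.808.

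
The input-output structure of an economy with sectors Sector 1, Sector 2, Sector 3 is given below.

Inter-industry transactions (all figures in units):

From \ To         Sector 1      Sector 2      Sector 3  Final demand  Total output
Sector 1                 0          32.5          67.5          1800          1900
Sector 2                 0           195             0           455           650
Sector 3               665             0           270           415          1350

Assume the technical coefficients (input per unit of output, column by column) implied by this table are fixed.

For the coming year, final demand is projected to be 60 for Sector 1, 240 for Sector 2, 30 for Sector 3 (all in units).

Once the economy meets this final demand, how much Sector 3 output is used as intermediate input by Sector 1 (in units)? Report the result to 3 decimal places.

Technical coefficients a_ij = z_ij / X_j:
  a_11 = 0/1900 = 0.00, a_21 = 0/1900 = 0.00, a_31 = 665/1900 = 0.35
  a_12 = 32.5/650 = 0.05, a_22 = 195/650 = 0.30, a_32 = 0/650 = 0.00
  a_13 = 67.5/1350 = 0.05, a_23 = 0/1350 = 0.00, a_33 = 270/1350 = 0.20
I − A =
  [   1.00    -0.05    -0.05]
  [   0.00     0.70     0.00]
  [  -0.35     0.00     0.80]
Cofactors of I−A, C_ij = (−1)^(i+j)·(minor ij) (rows/columns in the sector order above):
  C_11 = (0.70)(0.80) − (0.00)(0.00) = 0.5600
  C_12 = −[(0.00)(0.80) − (0.00)(-0.35)] = 0.0000
  C_13 = (0.00)(0.00) − (0.70)(-0.35) = 0.2450
  C_21 = −[(-0.05)(0.80) − (-0.05)(0.00)] = 0.0400
  C_22 = (1.00)(0.80) − (-0.05)(-0.35) = 0.7825
  C_23 = −[(1.00)(0.00) − (-0.05)(-0.35)] = 0.0175
  C_31 = (-0.05)(0.00) − (-0.05)(0.70) = 0.0350
  C_32 = −[(1.00)(0.00) − (-0.05)(0.00)] = 0.0000
  C_33 = (1.00)(0.70) − (-0.05)(0.00) = 0.7000
det(I−A) = Σ_j (I−A)_1j·C_1j = (1.00)(0.5600) + (-0.05)(0.0000) + (-0.05)(0.2450) = 0.54775
adj(I−A) = Cᵀ =
  [ 0.5600   0.0400   0.0350]
  [ 0.0000   0.7825   0.0000]
  [ 0.2450   0.0175   0.7000]
(I − A)⁻¹ = adj(I−A) / det(I−A) ≈
  [   1.0224     0.0730     0.0639]
  [   0.0000     1.4286     0.0000]
  [   0.4473     0.0319     1.2780]
First solve x = (I − A)⁻¹ d = adj(I−A)·d / det(I−A); in particular x_1 = (0.5600·60 + 0.0400·240 + 0.0350·30) / 0.54775 = 44.25 / 0.54775 ≈ 80.78503.
Intermediate flow from 3 to 1: z_31 = a_31 · x_1 = 0.35 × 44.25 / 0.54775 = 15.4875 / 0.54775 ≈ 28.275.

z_31 = 28.275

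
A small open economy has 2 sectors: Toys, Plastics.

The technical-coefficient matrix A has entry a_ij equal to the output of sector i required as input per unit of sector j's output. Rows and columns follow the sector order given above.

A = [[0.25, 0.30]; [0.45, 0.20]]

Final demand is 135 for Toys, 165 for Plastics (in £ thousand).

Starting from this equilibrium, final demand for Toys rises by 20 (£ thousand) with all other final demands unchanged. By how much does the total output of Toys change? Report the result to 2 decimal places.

Δx_1 = 34.41

I − A =
  [   0.75    -0.30]
  [  -0.45     0.80]
det(I−A) = (0.75)(0.80) − (-0.30)(-0.45) = 0.4650
adj(I−A) = [[0.80, 0.30], [0.45, 0.75]]
(I − A)⁻¹ = adj(I−A) / det(I−A) ≈
  [   1.7204     0.6452]
  [   0.9677     1.6129]
Δx = (I − A)⁻¹ Δd with Δd having +20 in the Toys component and 0 elsewhere.
So Δx_1 = L_11 · (+20), where L_11 = adj(I−A)_11 / det(I−A) = 0.80 / 0.4650.
Δx_1 = 0.80 × (+20) / 0.4650 = 16.00 / 0.4650 ≈ 34.41.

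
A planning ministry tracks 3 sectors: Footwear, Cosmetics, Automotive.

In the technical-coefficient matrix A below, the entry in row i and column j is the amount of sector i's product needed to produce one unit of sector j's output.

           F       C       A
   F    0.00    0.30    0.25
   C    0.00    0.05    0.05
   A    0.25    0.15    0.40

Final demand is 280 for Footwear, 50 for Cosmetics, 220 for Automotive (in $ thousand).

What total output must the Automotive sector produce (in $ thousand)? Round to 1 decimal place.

I − A =
  [   1.00    -0.30    -0.25]
  [   0.00     0.95    -0.05]
  [  -0.25    -0.15     0.60]
Cofactors of I−A, C_ij = (−1)^(i+j)·(minor ij) (rows/columns in the sector order above):
  C_11 = (0.95)(0.60) − (-0.05)(-0.15) = 0.5625
  C_12 = −[(0.00)(0.60) − (-0.05)(-0.25)] = 0.0125
  C_13 = (0.00)(-0.15) − (0.95)(-0.25) = 0.2375
  C_21 = −[(-0.30)(0.60) − (-0.25)(-0.15)] = 0.2175
  C_22 = (1.00)(0.60) − (-0.25)(-0.25) = 0.5375
  C_23 = −[(1.00)(-0.15) − (-0.30)(-0.25)] = 0.2250
  C_31 = (-0.30)(-0.05) − (-0.25)(0.95) = 0.2525
  C_32 = −[(1.00)(-0.05) − (-0.25)(0.00)] = 0.0500
  C_33 = (1.00)(0.95) − (-0.30)(0.00) = 0.9500
det(I−A) = Σ_j (I−A)_1j·C_1j = (1.00)(0.5625) + (-0.30)(0.0125) + (-0.25)(0.2375) = 0.499375
adj(I−A) = Cᵀ =
  [ 0.5625   0.2175   0.2525]
  [ 0.0125   0.5375   0.0500]
  [ 0.2375   0.2250   0.9500]
(I − A)⁻¹ = adj(I−A) / det(I−A) ≈
  [   1.1264     0.4355     0.5056]
  [   0.0250     1.0763     0.1001]
  [   0.4756     0.4506     1.9024]
x = (I − A)⁻¹ d = adj(I−A)·d / det(I−A), with det(I−A) = 0.499375:
  x_F = (0.5625·280 + 0.2175·50 + 0.2525·220) / 0.499375 = 223.925 / 0.499375 ≈ 448.4
  x_C = (0.0125·280 + 0.5375·50 + 0.0500·220) / 0.499375 = 41.375 / 0.499375 ≈ 82.9
  x_A = (0.2375·280 + 0.2250·50 + 0.9500·220) / 0.499375 = 286.75 / 0.499375 ≈ 574.2

x_A = 574.2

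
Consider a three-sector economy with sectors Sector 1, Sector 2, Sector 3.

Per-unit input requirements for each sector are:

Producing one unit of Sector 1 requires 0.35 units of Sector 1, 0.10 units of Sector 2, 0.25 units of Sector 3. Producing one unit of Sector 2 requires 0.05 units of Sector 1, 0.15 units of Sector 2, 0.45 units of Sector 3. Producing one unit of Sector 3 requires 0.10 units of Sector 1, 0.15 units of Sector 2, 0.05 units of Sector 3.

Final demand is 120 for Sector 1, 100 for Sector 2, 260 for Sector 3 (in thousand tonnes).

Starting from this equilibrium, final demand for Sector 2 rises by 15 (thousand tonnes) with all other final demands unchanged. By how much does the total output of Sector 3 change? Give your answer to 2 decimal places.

I − A =
  [   0.65    -0.05    -0.10]
  [  -0.10     0.85    -0.15]
  [  -0.25    -0.45     0.95]
Cofactors of I−A, C_ij = (−1)^(i+j)·(minor ij) (rows/columns in the sector order above):
  C_11 = (0.85)(0.95) − (-0.15)(-0.45) = 0.7400
  C_12 = −[(-0.10)(0.95) − (-0.15)(-0.25)] = 0.1325
  C_13 = (-0.10)(-0.45) − (0.85)(-0.25) = 0.2575
  C_21 = −[(-0.05)(0.95) − (-0.10)(-0.45)] = 0.0925
  C_22 = (0.65)(0.95) − (-0.10)(-0.25) = 0.5925
  C_23 = −[(0.65)(-0.45) − (-0.05)(-0.25)] = 0.3050
  C_31 = (-0.05)(-0.15) − (-0.10)(0.85) = 0.0925
  C_32 = −[(0.65)(-0.15) − (-0.10)(-0.10)] = 0.1075
  C_33 = (0.65)(0.85) − (-0.05)(-0.10) = 0.5475
det(I−A) = Σ_j (I−A)_1j·C_1j = (0.65)(0.7400) + (-0.05)(0.1325) + (-0.10)(0.2575) = 0.448625
adj(I−A) = Cᵀ =
  [ 0.7400   0.0925   0.0925]
  [ 0.1325   0.5925   0.1075]
  [ 0.2575   0.3050   0.5475]
(I − A)⁻¹ = adj(I−A) / det(I−A) ≈
  [   1.6495     0.2062     0.2062]
  [   0.2953     1.3207     0.2396]
  [   0.5740     0.6799     1.2204]
Δx = (I − A)⁻¹ Δd with Δd having +15 in the Sector 2 component and 0 elsewhere.
So Δx_3 = L_32 · (+15), where L_32 = adj(I−A)_32 / det(I−A) = 0.3050 / 0.448625.
Δx_3 = 0.3050 × (+15) / 0.448625 = 4.575 / 0.448625 ≈ 10.20.

Δx_3 = 10.20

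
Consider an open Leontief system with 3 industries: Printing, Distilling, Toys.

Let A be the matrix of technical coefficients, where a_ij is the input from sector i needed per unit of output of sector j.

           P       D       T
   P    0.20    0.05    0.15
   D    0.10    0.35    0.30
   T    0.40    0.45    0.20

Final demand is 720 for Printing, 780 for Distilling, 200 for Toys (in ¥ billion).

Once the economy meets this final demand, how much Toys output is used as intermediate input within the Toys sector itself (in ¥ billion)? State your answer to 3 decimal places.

I − A =
  [   0.80    -0.05    -0.15]
  [  -0.10     0.65    -0.30]
  [  -0.40    -0.45     0.80]
Cofactors of I−A, C_ij = (−1)^(i+j)·(minor ij) (rows/columns in the sector order above):
  C_11 = (0.65)(0.80) − (-0.30)(-0.45) = 0.3850
  C_12 = −[(-0.10)(0.80) − (-0.30)(-0.40)] = 0.2000
  C_13 = (-0.10)(-0.45) − (0.65)(-0.40) = 0.3050
  C_21 = −[(-0.05)(0.80) − (-0.15)(-0.45)] = 0.1075
  C_22 = (0.80)(0.80) − (-0.15)(-0.40) = 0.5800
  C_23 = −[(0.80)(-0.45) − (-0.05)(-0.40)] = 0.3800
  C_31 = (-0.05)(-0.30) − (-0.15)(0.65) = 0.1125
  C_32 = −[(0.80)(-0.30) − (-0.15)(-0.10)] = 0.2550
  C_33 = (0.80)(0.65) − (-0.05)(-0.10) = 0.5150
det(I−A) = Σ_j (I−A)_1j·C_1j = (0.80)(0.3850) + (-0.05)(0.2000) + (-0.15)(0.3050) = 0.25225
adj(I−A) = Cᵀ =
  [ 0.3850   0.1075   0.1125]
  [ 0.2000   0.5800   0.2550]
  [ 0.3050   0.3800   0.5150]
(I − A)⁻¹ = adj(I−A) / det(I−A) ≈
  [   1.5263     0.4262     0.4460]
  [   0.7929     2.2993     1.0109]
  [   1.2091     1.5064     2.0416]
First solve x = (I − A)⁻¹ d = adj(I−A)·d / det(I−A); in particular x_T = (0.3050·720 + 0.3800·780 + 0.5150·200) / 0.25225 = 619.00 / 0.25225 ≈ 2453.91477.
Intermediate flow from T to T: z_TT = a_TT · x_T = 0.20 × 619.00 / 0.25225 = 123.80 / 0.25225 ≈ 490.783.

z_TT = 490.783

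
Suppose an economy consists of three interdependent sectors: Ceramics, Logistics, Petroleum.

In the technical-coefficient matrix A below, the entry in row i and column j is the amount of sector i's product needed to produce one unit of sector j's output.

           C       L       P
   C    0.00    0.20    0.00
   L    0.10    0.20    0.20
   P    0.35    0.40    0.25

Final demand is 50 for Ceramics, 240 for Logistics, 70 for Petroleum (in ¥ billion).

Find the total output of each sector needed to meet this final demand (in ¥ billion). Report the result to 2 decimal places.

I − A =
  [   1.00    -0.20     0.00]
  [  -0.10     0.80    -0.20]
  [  -0.35    -0.40     0.75]
Cofactors of I−A, C_ij = (−1)^(i+j)·(minor ij) (rows/columns in the sector order above):
  C_11 = (0.80)(0.75) − (-0.20)(-0.40) = 0.5200
  C_12 = −[(-0.10)(0.75) − (-0.20)(-0.35)] = 0.1450
  C_13 = (-0.10)(-0.40) − (0.80)(-0.35) = 0.3200
  C_21 = −[(-0.20)(0.75) − (0.00)(-0.40)] = 0.1500
  C_22 = (1.00)(0.75) − (0.00)(-0.35) = 0.7500
  C_23 = −[(1.00)(-0.40) − (-0.20)(-0.35)] = 0.4700
  C_31 = (-0.20)(-0.20) − (0.00)(0.80) = 0.0400
  C_32 = −[(1.00)(-0.20) − (0.00)(-0.10)] = 0.2000
  C_33 = (1.00)(0.80) − (-0.20)(-0.10) = 0.7800
det(I−A) = Σ_j (I−A)_1j·C_1j = (1.00)(0.5200) + (-0.20)(0.1450) + (0.00)(0.3200) = 0.4910
adj(I−A) = Cᵀ =
  [ 0.5200   0.1500   0.0400]
  [ 0.1450   0.7500   0.2000]
  [ 0.3200   0.4700   0.7800]
(I − A)⁻¹ = adj(I−A) / det(I−A) ≈
  [   1.0591     0.3055     0.0815]
  [   0.2953     1.5275     0.4073]
  [   0.6517     0.9572     1.5886]
x = (I − A)⁻¹ d = adj(I−A)·d / det(I−A), with det(I−A) = 0.4910:
  x_C = (0.5200·50 + 0.1500·240 + 0.0400·70) / 0.4910 = 64.80 / 0.4910 ≈ 131.98
  x_L = (0.1450·50 + 0.7500·240 + 0.2000·70) / 0.4910 = 201.25 / 0.4910 ≈ 409.88
  x_P = (0.3200·50 + 0.4700·240 + 0.7800·70) / 0.4910 = 183.40 / 0.4910 ≈ 373.52

x_C = 131.98, x_L = 409.88, x_P = 373.52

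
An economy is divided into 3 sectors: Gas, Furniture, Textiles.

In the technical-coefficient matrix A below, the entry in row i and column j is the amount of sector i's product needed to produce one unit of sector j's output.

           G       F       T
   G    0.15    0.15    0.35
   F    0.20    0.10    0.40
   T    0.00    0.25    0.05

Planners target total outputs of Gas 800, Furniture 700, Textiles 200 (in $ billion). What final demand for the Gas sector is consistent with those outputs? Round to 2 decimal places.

I − A =
  [   0.85    -0.15    -0.35]
  [  -0.20     0.90    -0.40]
  [   0.00    -0.25     0.95]
d = (I − A) x:
  d_G = (+0.85)·800 + (-0.15)·700 + (-0.35)·200 = 505.00
  d_F = (-0.20)·800 + (+0.90)·700 + (-0.40)·200 = 390.00
  d_T = (+0.00)·800 + (-0.25)·700 + (+0.95)·200 = 15.00

d_G = 505.00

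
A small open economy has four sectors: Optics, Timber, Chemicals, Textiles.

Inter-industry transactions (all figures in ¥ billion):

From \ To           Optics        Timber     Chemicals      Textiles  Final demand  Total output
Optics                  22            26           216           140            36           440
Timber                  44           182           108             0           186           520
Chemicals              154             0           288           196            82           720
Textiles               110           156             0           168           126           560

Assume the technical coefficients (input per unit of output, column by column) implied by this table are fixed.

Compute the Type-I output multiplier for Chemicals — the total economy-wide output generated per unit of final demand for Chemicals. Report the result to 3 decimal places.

Technical coefficients a_ij = z_ij / X_j:
  a_11 = 22/440 = 0.05, a_21 = 44/440 = 0.10, a_31 = 154/440 = 0.35, a_41 = 110/440 = 0.25
  a_12 = 26/520 = 0.05, a_22 = 182/520 = 0.35, a_32 = 0/520 = 0.00, a_42 = 156/520 = 0.30
  a_13 = 216/720 = 0.30, a_23 = 108/720 = 0.15, a_33 = 288/720 = 0.40, a_43 = 0/720 = 0.00
  a_14 = 140/560 = 0.25, a_24 = 0/560 = 0.00, a_34 = 196/560 = 0.35, a_44 = 168/560 = 0.30
I − A =
  [   0.95    -0.05    -0.30    -0.25]
  [  -0.10     0.65    -0.15     0.00]
  [  -0.35     0.00     0.60    -0.35]
  [  -0.25    -0.30     0.00     0.70]
Compute the cofactors C_ij = (−1)^(i+j)·(3×3 minor ij) of I−A; the adjugate is their transpose:
adj(I−A) = Cᵀ =
  [ 0.257250   0.097500   0.153000   0.168375]
  [ 0.091875   0.261750   0.111375   0.088500]
  [ 0.226625   0.142625   0.380625   0.271250]
  [ 0.131250   0.147000   0.102375   0.296625]
det(I−A) = Σ_j (I−A)_1j·C_1j = (0.95)(0.257250) + (-0.05)(0.091875) + (-0.30)(0.226625) + (-0.25)(0.131250) = 0.13899375
(I − A)⁻¹ = adj(I−A) / det(I−A) ≈
  [   1.8508     0.7015     1.1008     1.2114]
  [   0.6610     1.8832     0.8013     0.6367]
  [   1.6305     1.0261     2.7384     1.9515]
  [   0.9443     1.0576     0.7365     2.1341]
The output multiplier for sector j is the column-j sum of the Leontief inverse (I − A)⁻¹ = adj(I−A) / det(I−A).
Column 3 of adj(I−A): (0.153000, 0.111375, 0.380625, 0.102375); det(I−A) = 0.13899375.
m_3 = (0.153000 + 0.111375 + 0.380625 + 0.102375) / 0.13899375 = 0.747375 / 0.13899375 ≈ 5.377.

m_3 = 5.377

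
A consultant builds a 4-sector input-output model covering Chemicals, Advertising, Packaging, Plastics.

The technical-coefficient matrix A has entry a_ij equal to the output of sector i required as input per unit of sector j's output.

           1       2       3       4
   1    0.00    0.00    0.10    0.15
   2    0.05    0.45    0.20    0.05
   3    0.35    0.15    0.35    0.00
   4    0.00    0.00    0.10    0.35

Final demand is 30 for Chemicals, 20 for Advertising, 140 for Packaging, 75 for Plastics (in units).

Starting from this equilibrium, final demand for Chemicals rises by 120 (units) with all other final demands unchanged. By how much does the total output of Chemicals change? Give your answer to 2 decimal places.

Δx_1 = 129.79

I − A =
  [   1.00     0.00    -0.10    -0.15]
  [  -0.05     0.55    -0.20    -0.05]
  [  -0.35    -0.15     0.65     0.00]
  [   0.00     0.00    -0.10     0.65]
Compute the cofactors C_ij = (−1)^(i+j)·(3×3 minor ij) of I−A; the adjugate is their transpose:
adj(I−A) = Cᵀ =
  [ 0.212125   0.012000   0.044000   0.049875]
  [ 0.068375   0.394500   0.139000   0.046125]
  [ 0.130000   0.097500   0.357500   0.037500]
  [ 0.020000   0.015000   0.055000   0.307500]
det(I−A) = Σ_j (I−A)_1j·C_1j = (1.00)(0.212125) + (0.00)(0.068375) + (-0.10)(0.130000) + (-0.15)(0.020000) = 0.196125
(I − A)⁻¹ = adj(I−A) / det(I−A) ≈
  [   1.0816     0.0612     0.2243     0.2543]
  [   0.3486     2.0115     0.7087     0.2352]
  [   0.6628     0.4971     1.8228     0.1912]
  [   0.1020     0.0765     0.2804     1.5679]
Δx = (I − A)⁻¹ Δd with Δd having +120 in the Chemicals component and 0 elsewhere.
So Δx_1 = L_11 · (+120), where L_11 = adj(I−A)_11 / det(I−A) = 0.212125 / 0.196125.
Δx_1 = 0.212125 × (+120) / 0.196125 = 25.455 / 0.196125 ≈ 129.79.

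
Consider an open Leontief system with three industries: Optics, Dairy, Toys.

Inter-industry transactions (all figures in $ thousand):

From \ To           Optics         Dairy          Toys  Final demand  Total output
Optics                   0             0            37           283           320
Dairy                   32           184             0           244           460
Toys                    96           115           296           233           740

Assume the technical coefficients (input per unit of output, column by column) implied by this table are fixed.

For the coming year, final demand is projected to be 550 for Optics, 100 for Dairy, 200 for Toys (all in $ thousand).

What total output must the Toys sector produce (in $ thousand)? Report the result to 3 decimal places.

Technical coefficients a_ij = z_ij / X_j:
  a_11 = 0/320 = 0.00, a_21 = 32/320 = 0.10, a_31 = 96/320 = 0.30
  a_12 = 0/460 = 0.00, a_22 = 184/460 = 0.40, a_32 = 115/460 = 0.25
  a_13 = 37/740 = 0.05, a_23 = 0/740 = 0.00, a_33 = 296/740 = 0.40
I − A =
  [   1.00     0.00    -0.05]
  [  -0.10     0.60     0.00]
  [  -0.30    -0.25     0.60]
Cofactors of I−A, C_ij = (−1)^(i+j)·(minor ij) (rows/columns in the sector order above):
  C_11 = (0.60)(0.60) − (0.00)(-0.25) = 0.3600
  C_12 = −[(-0.10)(0.60) − (0.00)(-0.30)] = 0.0600
  C_13 = (-0.10)(-0.25) − (0.60)(-0.30) = 0.2050
  C_21 = −[(0.00)(0.60) − (-0.05)(-0.25)] = 0.0125
  C_22 = (1.00)(0.60) − (-0.05)(-0.30) = 0.5850
  C_23 = −[(1.00)(-0.25) − (0.00)(-0.30)] = 0.2500
  C_31 = (0.00)(0.00) − (-0.05)(0.60) = 0.0300
  C_32 = −[(1.00)(0.00) − (-0.05)(-0.10)] = 0.0050
  C_33 = (1.00)(0.60) − (0.00)(-0.10) = 0.6000
det(I−A) = Σ_j (I−A)_1j·C_1j = (1.00)(0.3600) + (0.00)(0.0600) + (-0.05)(0.2050) = 0.34975
adj(I−A) = Cᵀ =
  [ 0.3600   0.0125   0.0300]
  [ 0.0600   0.5850   0.0050]
  [ 0.2050   0.2500   0.6000]
(I − A)⁻¹ = adj(I−A) / det(I−A) ≈
  [   1.0293     0.0357     0.0858]
  [   0.1716     1.6726     0.0143]
  [   0.5861     0.7148     1.7155]
x = (I − A)⁻¹ d = adj(I−A)·d / det(I−A), with det(I−A) = 0.34975:
  x_1 = (0.3600·550 + 0.0125·100 + 0.0300·200) / 0.34975 = 205.25 / 0.34975 ≈ 586.848
  x_2 = (0.0600·550 + 0.5850·100 + 0.0050·200) / 0.34975 = 92.50 / 0.34975 ≈ 264.475
  x_3 = (0.2050·550 + 0.2500·100 + 0.6000·200) / 0.34975 = 257.75 / 0.34975 ≈ 736.955

x_3 = 736.955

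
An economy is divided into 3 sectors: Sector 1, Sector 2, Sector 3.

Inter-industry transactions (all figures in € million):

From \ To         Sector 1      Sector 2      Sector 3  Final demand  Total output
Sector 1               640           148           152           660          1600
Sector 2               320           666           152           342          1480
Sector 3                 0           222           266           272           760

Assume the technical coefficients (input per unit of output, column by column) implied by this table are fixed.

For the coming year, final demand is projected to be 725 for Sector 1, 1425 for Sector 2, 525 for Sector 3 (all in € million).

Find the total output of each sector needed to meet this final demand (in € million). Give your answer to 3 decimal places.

x_1 = 2484.859, x_2 = 4135.211, x_3 = 1761.972

Technical coefficients a_ij = z_ij / X_j:
  a_11 = 640/1600 = 0.40, a_21 = 320/1600 = 0.20, a_31 = 0/1600 = 0.00
  a_12 = 148/1480 = 0.10, a_22 = 666/1480 = 0.45, a_32 = 222/1480 = 0.15
  a_13 = 152/760 = 0.20, a_23 = 152/760 = 0.20, a_33 = 266/760 = 0.35
I − A =
  [   0.60    -0.10    -0.20]
  [  -0.20     0.55    -0.20]
  [   0.00    -0.15     0.65]
Cofactors of I−A, C_ij = (−1)^(i+j)·(minor ij) (rows/columns in the sector order above):
  C_11 = (0.55)(0.65) − (-0.20)(-0.15) = 0.3275
  C_12 = −[(-0.20)(0.65) − (-0.20)(0.00)] = 0.1300
  C_13 = (-0.20)(-0.15) − (0.55)(0.00) = 0.0300
  C_21 = −[(-0.10)(0.65) − (-0.20)(-0.15)] = 0.0950
  C_22 = (0.60)(0.65) − (-0.20)(0.00) = 0.3900
  C_23 = −[(0.60)(-0.15) − (-0.10)(0.00)] = 0.0900
  C_31 = (-0.10)(-0.20) − (-0.20)(0.55) = 0.1300
  C_32 = −[(0.60)(-0.20) − (-0.20)(-0.20)] = 0.1600
  C_33 = (0.60)(0.55) − (-0.10)(-0.20) = 0.3100
det(I−A) = Σ_j (I−A)_1j·C_1j = (0.60)(0.3275) + (-0.10)(0.1300) + (-0.20)(0.0300) = 0.1775
adj(I−A) = Cᵀ =
  [ 0.3275   0.0950   0.1300]
  [ 0.1300   0.3900   0.1600]
  [ 0.0300   0.0900   0.3100]
(I − A)⁻¹ = adj(I−A) / det(I−A) ≈
  [   1.8451     0.5352     0.7324]
  [   0.7324     2.1972     0.9014]
  [   0.1690     0.5070     1.7465]
x = (I − A)⁻¹ d = adj(I−A)·d / det(I−A), with det(I−A) = 0.1775:
  x_1 = (0.3275·725 + 0.0950·1425 + 0.1300·525) / 0.1775 = 441.0625 / 0.1775 ≈ 2484.859
  x_2 = (0.1300·725 + 0.3900·1425 + 0.1600·525) / 0.1775 = 734.00 / 0.1775 ≈ 4135.211
  x_3 = (0.0300·725 + 0.0900·1425 + 0.3100·525) / 0.1775 = 312.75 / 0.1775 ≈ 1761.972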